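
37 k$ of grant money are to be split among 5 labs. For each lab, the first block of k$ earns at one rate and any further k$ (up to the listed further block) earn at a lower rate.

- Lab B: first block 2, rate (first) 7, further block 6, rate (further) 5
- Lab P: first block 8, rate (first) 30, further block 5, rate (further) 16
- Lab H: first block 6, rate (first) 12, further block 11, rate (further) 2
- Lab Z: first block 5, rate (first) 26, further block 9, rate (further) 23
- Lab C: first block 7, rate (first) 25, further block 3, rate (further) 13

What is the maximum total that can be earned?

Order all 10 blocks by rate: Lab P/tier1 30 > Lab Z/tier1 26 > Lab C/tier1 25 > Lab Z/tier2 23 > Lab P/tier2 16 > Lab C/tier2 13 > Lab H/tier1 12 > Lab B/tier1 7 > Lab B/tier2 5 > Lab H/tier2 2.
Lab P tier1 at 30: fill all 8 — 29 left.
Lab Z tier1 at 26: fill all 5 — 24 left.
Lab C/tier1 (25): +7 — 17 left.
Lab Z tier2 at 23: fill all 9 — 8 left.
Lab P tier2 at 16: fill all 5 — 3 left.
Fill Lab C tier2 block (3 at 13) — 0 left.
Total = 30×8 + 26×5 + 25×7 + 23×9 + 16×5 + 13×3 = 871.

871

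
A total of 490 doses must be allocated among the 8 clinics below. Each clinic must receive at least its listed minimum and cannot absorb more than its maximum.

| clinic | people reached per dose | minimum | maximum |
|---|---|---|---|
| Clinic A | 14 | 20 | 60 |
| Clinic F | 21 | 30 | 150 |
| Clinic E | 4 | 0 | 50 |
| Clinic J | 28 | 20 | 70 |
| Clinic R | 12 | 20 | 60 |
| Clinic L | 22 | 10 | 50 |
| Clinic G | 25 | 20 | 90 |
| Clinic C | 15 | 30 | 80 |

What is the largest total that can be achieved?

Meeting every minimum uses 20+30+0+20+20+10+20+30 = 150 doses, leaving 340.
Highest people reached per dose first: Clinic J 28 > Clinic G 25 > Clinic L 22 > Clinic F 21 > Clinic C 15 > Clinic A 14 > Clinic R 12 > Clinic E 4.
Clinic J takes 50 more to reach its cap of 70 — 290 left.
Clinic G: +70 to 90 (cap) — 220 left.
Clinic L takes 40 more to reach its cap of 50 — 180 left.
Clinic F: +120 to 150 (cap) — 60 left.
Clinic C: +50 to 80 (cap) — 10 left.
Only 10 left; Clinic A takes them to reach 30.
Total = 14×30 + 21×150 + 28×70 + 12×20 + 22×50 + 25×90 + 15×80 = 10320.

10320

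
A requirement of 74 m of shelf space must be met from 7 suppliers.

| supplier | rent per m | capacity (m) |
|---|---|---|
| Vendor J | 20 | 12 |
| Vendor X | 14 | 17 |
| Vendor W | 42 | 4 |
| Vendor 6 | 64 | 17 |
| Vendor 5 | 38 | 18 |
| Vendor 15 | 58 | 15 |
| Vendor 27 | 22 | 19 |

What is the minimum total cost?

Use suppliers in increasing cost order.
Vendor X at 14: take all 17 m → 57 still needed.
Vendor J at 20: take all 12 m → 45 still needed.
Take 19 from Vendor 27 at 22 → need 26 more.
Vendor 5 (38): use full 18 → 8 m to go.
Vendor W (42): use full 4 → 4 m to go.
Vendor 15 (58): take the remaining 4 → done.
Vendor 6: unused.
Cost = 17×14 + 12×20 + 19×22 + 18×38 + 4×42 + 4×58 = 1980.

1980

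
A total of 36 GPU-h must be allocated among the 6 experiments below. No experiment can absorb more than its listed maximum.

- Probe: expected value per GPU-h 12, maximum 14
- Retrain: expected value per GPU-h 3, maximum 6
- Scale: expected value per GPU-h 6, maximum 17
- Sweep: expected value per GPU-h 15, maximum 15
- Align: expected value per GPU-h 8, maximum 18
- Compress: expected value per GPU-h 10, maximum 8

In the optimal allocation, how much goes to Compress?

7

Highest expected value per GPU-h first: Sweep 15 > Probe 12 > Compress 10 > Align 8 > Scale 6 > Retrain 3.
Sweep: +15 to 15 (cap) ; 21 left.
Probe takes 14 to reach its cap of 14 ; 7 left.
Compress has room for 8 but only 7 remain, so it gets 7.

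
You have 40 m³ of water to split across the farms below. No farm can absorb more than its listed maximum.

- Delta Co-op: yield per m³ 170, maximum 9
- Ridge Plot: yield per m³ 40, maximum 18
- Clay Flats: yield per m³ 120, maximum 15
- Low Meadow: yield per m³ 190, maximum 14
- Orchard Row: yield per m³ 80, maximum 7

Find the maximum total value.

6150

Order the farms by yield per m³: Low Meadow 190 > Delta Co-op 170 > Clay Flats 120 > Orchard Row 80 > Ridge Plot 40.
Low Meadow: +14 to 14 (cap) — 26 left.
Delta Co-op: +9 to 9 (cap) — 17 left.
Clay Flats takes 15 to reach its cap of 15 — 2 left.
Only 2 left; Orchard Row takes them to reach 2.
Total = 170×9 + 120×15 + 190×14 + 80×2 = 6150.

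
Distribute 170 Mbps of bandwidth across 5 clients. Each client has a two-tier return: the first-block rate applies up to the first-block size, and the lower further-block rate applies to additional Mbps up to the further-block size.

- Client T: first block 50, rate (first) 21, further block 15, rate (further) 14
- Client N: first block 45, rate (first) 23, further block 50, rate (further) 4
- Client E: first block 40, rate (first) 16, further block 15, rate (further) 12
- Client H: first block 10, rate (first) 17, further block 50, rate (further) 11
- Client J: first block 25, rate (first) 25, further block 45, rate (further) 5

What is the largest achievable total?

3520

Treat each block as its own option and order by rate: Client J/T1 25 > Client N/T1 23 > Client T/T1 21 > Client H/T1 17 > Client E/T1 16 > Client T/T2 14 > Client E/T2 12 > Client H/T2 11 > Client J/T2 5 > Client N/T2 4.
Fill Client J T1 block (25 at 25) → 145 left.
Client N/T1 (23): +45 → 100 left.
Fill Client T T1 block (50 at 21) → 50 left.
Client H T1 at 17: fill all 10 → 40 left.
Client E/T1 (16): +40 → 0 left.
Total = 25×25 + 23×45 + 21×50 + 17×10 + 16×40 = 3520.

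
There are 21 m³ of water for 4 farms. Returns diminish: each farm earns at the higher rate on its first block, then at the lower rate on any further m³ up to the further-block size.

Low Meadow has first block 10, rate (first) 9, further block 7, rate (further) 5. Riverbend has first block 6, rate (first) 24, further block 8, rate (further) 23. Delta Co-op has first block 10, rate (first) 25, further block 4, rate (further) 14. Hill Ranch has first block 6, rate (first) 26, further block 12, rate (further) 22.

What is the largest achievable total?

526

Treat each block as its own option and order by rate: Hill Ranch/first 26 > Delta Co-op/first 25 > Riverbend/first 24 > Riverbend/second 23 > Hill Ranch/second 22 > Delta Co-op/second 14 > Low Meadow/first 9 > Low Meadow/second 5.
Fill Hill Ranch first block (6 at 26) ; 15 left.
Delta Co-op/first (25): +10 ; 5 left.
Riverbend first at 24: only 5 left, fill 5.
Total = 26×6 + 25×10 + 24×5 = 526.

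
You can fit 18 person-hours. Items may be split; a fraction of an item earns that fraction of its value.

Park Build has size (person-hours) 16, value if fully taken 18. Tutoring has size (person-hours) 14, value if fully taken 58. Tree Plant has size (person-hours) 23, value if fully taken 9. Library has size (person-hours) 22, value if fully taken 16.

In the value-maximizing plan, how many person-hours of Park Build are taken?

Best value per unit of size first: Tutoring 58/14≈4.14, Park Build 18/16≈1.12, Library 16/22≈0.727, Tree Plant 9/23≈0.391.
All 14 person-hours of Tutoring fit (value 58) → 4 remain.
4 person-hours left: a 4/16 share of Park Build gives 18×4/16 = 4.5.

4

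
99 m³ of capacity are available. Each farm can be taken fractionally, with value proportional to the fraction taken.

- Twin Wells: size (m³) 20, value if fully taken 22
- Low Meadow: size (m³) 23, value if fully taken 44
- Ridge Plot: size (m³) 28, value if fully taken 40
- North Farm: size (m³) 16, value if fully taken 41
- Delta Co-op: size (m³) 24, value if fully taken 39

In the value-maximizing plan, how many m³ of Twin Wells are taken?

8

Rank by value-to-size ratio: North Farm 41/16≈2.56, Low Meadow 44/23≈1.91, Delta Co-op 39/24≈1.62, Ridge Plot 40/28≈1.43, Twin Wells 22/20≈1.1.
All 16 m³ of North Farm fit (value 41) → 83 remain.
Low Meadow: take in full, 23 m³ for value 44 → 60 left.
Take all of Delta Co-op (24 m³, value 39) → 36 m³ left.
Take all of Ridge Plot (28 m³, value 40) → 8 m³ left.
Fill the last 8 m³ with part of Twin Wells: 8/20 of it earns 8.8.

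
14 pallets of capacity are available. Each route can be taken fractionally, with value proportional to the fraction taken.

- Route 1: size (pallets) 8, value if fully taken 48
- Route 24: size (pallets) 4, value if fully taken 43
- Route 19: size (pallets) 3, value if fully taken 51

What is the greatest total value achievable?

136

Best value per unit of size first: Route 19 51/3≈17, Route 24 43/4≈10.8, Route 1 48/8≈6.
Route 19: take in full, 3 pallets for value 51 — 11 left.
Route 24: take in full, 4 pallets for value 43 — 7 left.
Only 7 pallets remain; take 7/8 of Route 1 for value 48×7/8 = 42.
Total value = 136.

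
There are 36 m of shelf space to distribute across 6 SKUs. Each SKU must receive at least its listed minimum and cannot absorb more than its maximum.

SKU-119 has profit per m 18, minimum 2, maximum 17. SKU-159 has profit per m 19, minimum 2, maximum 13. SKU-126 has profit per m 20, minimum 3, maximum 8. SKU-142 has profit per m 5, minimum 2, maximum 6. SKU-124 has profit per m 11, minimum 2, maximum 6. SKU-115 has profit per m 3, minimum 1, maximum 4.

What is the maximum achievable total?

622

Meeting every minimum uses 2+2+3+2+2+1 = 12 m, leaving 24.
Rank by profit per m: SKU-126 20 > SKU-159 19 > SKU-119 18 > SKU-124 11 > SKU-142 5 > SKU-115 3.
SKU-126 takes 5 more to reach its cap of 8 ; 19 left.
Give SKU-159 11 more to hit its cap of 13 ; 8 left.
Only 8 left; SKU-119 takes them to reach 10.
Total = 18×10 + 19×13 + 20×8 + 5×2 + 11×2 + 3×1 = 622.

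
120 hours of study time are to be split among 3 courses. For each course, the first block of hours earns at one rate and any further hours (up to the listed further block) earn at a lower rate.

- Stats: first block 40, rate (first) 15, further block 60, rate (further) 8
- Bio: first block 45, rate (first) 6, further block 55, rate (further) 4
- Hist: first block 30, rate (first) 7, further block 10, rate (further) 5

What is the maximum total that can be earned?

Rank every tier by rate: Stats/first 15 > Stats/second 8 > Hist/first 7 > Bio/first 6 > Hist/second 5 > Bio/second 4.
Stats first at 15: fill all 40 — 80 left.
Stats/second (8): +60 — 20 left.
20 remain; put them into Hist first at 7.
Total = 15×40 + 8×60 + 7×20 = 1220.

1220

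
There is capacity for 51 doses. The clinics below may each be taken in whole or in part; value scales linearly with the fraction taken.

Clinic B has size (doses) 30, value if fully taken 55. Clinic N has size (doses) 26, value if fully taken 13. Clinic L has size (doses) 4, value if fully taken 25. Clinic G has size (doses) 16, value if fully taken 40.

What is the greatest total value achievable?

120.5

Best value per unit of size first: Clinic L 25/4≈6.25, Clinic G 40/16≈2.5, Clinic B 55/30≈1.83, Clinic N 13/26≈0.5.
Take all of Clinic L (4 doses, value 25) ; 47 doses left.
Take all of Clinic G (16 doses, value 40) ; 31 doses left.
Clinic B: take in full, 30 doses for value 55 ; 1 left.
Only 1 doses remain; take 1/26 of Clinic N for value 13×1/26 = 0.5.
Total value = 120.5.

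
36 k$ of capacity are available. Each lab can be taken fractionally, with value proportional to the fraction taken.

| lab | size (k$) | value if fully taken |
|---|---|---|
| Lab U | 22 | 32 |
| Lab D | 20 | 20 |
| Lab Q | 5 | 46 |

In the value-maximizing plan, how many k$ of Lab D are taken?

Sort by value density: Lab Q 46/5≈9.2, Lab U 32/22≈1.45, Lab D 20/20≈1.
Take all of Lab Q (5 k$, value 46) — 31 k$ left.
Take all of Lab U (22 k$, value 32) — 9 k$ left.
Only 9 k$ remain; take 9/20 of Lab D for value 20×9/20 = 9.

9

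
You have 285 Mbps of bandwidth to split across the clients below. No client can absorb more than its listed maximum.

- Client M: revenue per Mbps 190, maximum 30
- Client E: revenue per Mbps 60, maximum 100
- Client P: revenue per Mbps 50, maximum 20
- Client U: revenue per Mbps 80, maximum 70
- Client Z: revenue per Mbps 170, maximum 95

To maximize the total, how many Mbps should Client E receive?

90

Order the clients by revenue per Mbps: Client M 190 > Client Z 170 > Client U 80 > Client E 60 > Client P 50.
Client M: +30 to 30 (cap) → 255 left.
Client Z: +95 to 95 (cap) → 160 left.
Client U: +70 to 70 (cap) → 90 left.
Only 90 left; Client E takes them to reach 90.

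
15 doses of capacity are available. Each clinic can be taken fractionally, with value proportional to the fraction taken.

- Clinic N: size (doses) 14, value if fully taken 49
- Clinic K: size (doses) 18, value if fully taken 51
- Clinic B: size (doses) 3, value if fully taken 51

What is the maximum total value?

Rank by value-to-size ratio: Clinic B 51/3≈17, Clinic N 49/14≈3.5, Clinic K 51/18≈2.83.
Clinic B: take in full, 3 doses for value 51 ; 12 left.
12 doses left: a 12/14 share of Clinic N gives 49×12/14 = 42.
Total value = 93.

93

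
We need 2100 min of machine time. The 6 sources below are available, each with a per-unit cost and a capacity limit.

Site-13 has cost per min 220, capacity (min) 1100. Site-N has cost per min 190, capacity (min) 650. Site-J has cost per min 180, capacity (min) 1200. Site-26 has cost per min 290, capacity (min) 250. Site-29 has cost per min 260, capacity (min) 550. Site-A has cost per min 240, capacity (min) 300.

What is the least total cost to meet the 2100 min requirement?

Fill from the cheapest source first.
Site-J at 180: take all 1200 min ; 900 still needed.
Site-N (190): use full 650 ; 250 min to go.
Site-13 (220): take the remaining 250 ; done.
Site-A, Site-29, Site-26: unused.
Cost = 1200×180 + 650×190 + 250×220 = 394500.

394500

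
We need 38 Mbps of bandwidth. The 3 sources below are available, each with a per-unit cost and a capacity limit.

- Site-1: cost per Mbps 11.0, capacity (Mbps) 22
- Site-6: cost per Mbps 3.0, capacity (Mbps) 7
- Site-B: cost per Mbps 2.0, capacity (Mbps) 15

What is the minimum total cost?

227

Use sources in increasing cost order.
Site-B at 2.0: take all 15 Mbps → 23 still needed.
Site-6 (3.0): use full 7 → 16 Mbps to go.
Site-1 (11.0): take the remaining 16 → done.
Cost = 15×2.0 + 7×3.0 + 16×11.0 = 227.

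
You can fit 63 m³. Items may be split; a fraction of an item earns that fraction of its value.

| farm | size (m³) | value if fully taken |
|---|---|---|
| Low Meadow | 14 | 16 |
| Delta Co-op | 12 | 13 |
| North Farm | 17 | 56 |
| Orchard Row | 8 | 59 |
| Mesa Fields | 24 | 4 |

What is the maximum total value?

Rank by value-to-size ratio: Orchard Row 59/8≈7.38, North Farm 56/17≈3.29, Low Meadow 16/14≈1.14, Delta Co-op 13/12≈1.08, Mesa Fields 4/24≈0.167.
Take all of Orchard Row (8 m³, value 59) ; 55 m³ left.
Take all of North Farm (17 m³, value 56) ; 38 m³ left.
Take all of Low Meadow (14 m³, value 16) ; 24 m³ left.
Take all of Delta Co-op (12 m³, value 13) ; 12 m³ left.
12 m³ left: a 12/24 share of Mesa Fields gives 4×12/24 = 2.
Total value = 146.

146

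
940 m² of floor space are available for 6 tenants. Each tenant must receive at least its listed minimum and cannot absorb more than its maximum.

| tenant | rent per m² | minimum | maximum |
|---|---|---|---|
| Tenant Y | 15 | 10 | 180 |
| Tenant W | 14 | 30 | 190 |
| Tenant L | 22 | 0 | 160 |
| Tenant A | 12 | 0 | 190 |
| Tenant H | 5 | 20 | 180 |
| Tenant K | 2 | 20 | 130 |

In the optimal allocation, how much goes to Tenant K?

40

Meeting every minimum uses 10+30+0+0+20+20 = 80 m², leaving 860.
Order the tenants by rent per m²: Tenant L 22 > Tenant Y 15 > Tenant W 14 > Tenant A 12 > Tenant H 5 > Tenant K 2.
Give Tenant L 160 more to hit its cap of 160 ; 700 left.
Give Tenant Y 170 more to hit its cap of 180 ; 530 left.
Give Tenant W 160 more to hit its cap of 190 ; 370 left.
Give Tenant A 190 more to hit its cap of 190 ; 180 left.
Tenant H takes 160 more to reach its cap of 180 ; 20 left.
Tenant K has room for 110 more but only 20 remain, so it gets 40.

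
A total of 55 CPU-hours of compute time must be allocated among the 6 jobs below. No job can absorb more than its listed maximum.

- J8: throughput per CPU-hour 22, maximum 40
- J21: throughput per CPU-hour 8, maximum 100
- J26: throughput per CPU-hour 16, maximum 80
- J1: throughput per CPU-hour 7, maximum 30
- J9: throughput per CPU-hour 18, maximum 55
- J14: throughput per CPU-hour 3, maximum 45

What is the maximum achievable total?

Highest throughput per CPU-hour first: J8 22 > J9 18 > J26 16 > J21 8 > J1 7 > J14 3.
J8: +40 to 40 (cap) → 15 left.
Only 15 left; J9 takes them to reach 15.
Total = 22×40 + 18×15 = 1150.

1150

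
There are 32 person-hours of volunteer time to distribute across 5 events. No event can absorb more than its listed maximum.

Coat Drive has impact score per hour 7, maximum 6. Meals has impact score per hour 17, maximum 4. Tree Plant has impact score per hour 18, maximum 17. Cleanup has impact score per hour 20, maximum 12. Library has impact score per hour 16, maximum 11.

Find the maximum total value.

597

Order the events by impact score per hour: Cleanup 20 > Tree Plant 18 > Meals 17 > Library 16 > Coat Drive 7.
Cleanup: +12 to 12 (cap) — 20 left.
Tree Plant: +17 to 17 (cap) — 3 left.
Only 3 left; Meals takes them to reach 3.
Total = 17×3 + 18×17 + 20×12 = 597.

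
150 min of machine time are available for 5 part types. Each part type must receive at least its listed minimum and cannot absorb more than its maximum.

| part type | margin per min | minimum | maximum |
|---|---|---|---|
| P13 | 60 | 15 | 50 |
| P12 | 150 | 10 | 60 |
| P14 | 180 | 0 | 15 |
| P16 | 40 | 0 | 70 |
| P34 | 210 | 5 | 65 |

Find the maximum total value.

25500

Meeting every minimum uses 15+10+0+0+5 = 30 min, leaving 120.
Highest margin per min first: P34 210 > P14 180 > P12 150 > P13 60 > P16 40.
P34: +60 to 65 (cap) — 60 left.
P14: +15 to 15 (cap) — 45 left.
P12 has room for 50 more but only 45 remain, so it gets 55.
Total = 60×15 + 150×55 + 180×15 + 210×65 = 25500.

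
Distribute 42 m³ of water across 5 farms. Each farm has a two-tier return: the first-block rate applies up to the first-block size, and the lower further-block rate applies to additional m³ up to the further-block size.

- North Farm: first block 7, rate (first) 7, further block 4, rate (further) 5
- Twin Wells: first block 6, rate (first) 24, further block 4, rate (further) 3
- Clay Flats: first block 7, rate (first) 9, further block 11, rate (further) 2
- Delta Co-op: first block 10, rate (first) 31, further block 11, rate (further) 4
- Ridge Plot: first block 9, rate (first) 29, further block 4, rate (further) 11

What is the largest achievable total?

Rank every tier by rate: Delta Co-op/T1 31 > Ridge Plot/T1 29 > Twin Wells/T1 24 > Ridge Plot/T2 11 > Clay Flats/T1 9 > North Farm/T1 7 > North Farm/T2 5 > Delta Co-op/T2 4 > Twin Wells/T2 3 > Clay Flats/T2 2.
Delta Co-op/T1 (31): +10 → 32 left.
Fill Ridge Plot T1 block (9 at 29) → 23 left.
Twin Wells/T1 (24): +6 → 17 left.
Ridge Plot T2 at 11: fill all 4 → 13 left.
Fill Clay Flats T1 block (7 at 9) → 6 left.
6 remain; put them into North Farm T1 at 7.
Total = 31×10 + 29×9 + 24×6 + 11×4 + 9×7 + 7×6 = 864.

864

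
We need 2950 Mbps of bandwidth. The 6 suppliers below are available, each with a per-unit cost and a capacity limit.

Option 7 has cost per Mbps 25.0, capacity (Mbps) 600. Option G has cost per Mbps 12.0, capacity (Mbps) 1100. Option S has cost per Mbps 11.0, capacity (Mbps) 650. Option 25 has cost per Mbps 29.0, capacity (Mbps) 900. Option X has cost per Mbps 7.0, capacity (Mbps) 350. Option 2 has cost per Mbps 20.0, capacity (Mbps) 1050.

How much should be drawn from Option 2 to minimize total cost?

850

Cheapest first:
Take 350 from Option X at 7.0 ; need 2600 more.
Option S at 11.0: take all 650 Mbps ; 1950 still needed.
Take 1100 from Option G at 12.0 ; need 850 more.
Option 2 (20.0): take the remaining 850 ; done.
Option 7, Option 25: unused.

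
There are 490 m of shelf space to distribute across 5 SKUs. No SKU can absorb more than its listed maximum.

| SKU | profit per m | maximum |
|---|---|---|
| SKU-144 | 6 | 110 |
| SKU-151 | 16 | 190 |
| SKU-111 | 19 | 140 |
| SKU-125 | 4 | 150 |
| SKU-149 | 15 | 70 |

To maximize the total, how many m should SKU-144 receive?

90

Highest profit per m first: SKU-111 19 > SKU-151 16 > SKU-149 15 > SKU-144 6 > SKU-125 4.
Give SKU-111 140 to hit its cap of 140 ; 350 left.
Give SKU-151 190 to hit its cap of 190 ; 160 left.
Give SKU-149 70 to hit its cap of 70 ; 90 left.
SKU-144 has room for 110 but only 90 remain, so it gets 90.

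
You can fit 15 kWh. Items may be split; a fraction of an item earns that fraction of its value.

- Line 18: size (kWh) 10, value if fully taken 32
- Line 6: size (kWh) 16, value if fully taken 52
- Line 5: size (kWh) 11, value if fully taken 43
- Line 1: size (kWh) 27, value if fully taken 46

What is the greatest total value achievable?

56

Rank by value-to-size ratio: Line 5 43/11≈3.91, Line 6 52/16≈3.25, Line 18 32/10≈3.2, Line 1 46/27≈1.7.
All 11 kWh of Line 5 fit (value 43) → 4 remain.
4 kWh left: a 4/16 share of Line 6 gives 52×4/16 = 13.
Total value = 56.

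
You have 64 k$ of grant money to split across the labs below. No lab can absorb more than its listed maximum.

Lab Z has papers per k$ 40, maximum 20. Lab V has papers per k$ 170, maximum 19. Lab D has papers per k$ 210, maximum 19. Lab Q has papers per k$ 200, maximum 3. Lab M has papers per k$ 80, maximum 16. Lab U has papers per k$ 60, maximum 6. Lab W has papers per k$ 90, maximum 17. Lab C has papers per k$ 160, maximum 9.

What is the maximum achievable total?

Order the labs by papers per k$: Lab D 210 > Lab Q 200 > Lab V 170 > Lab C 160 > Lab W 90 > Lab M 80 > Lab U 60 > Lab Z 40.
Lab D takes 19 to reach its cap of 19 → 45 left.
Give Lab Q 3 to hit its cap of 3 → 42 left.
Lab V: +19 to 19 (cap) → 23 left.
Lab C: +9 to 9 (cap) → 14 left.
Lab W: +14 (room for 17) → 14. Pool exhausted.
Total = 170×19 + 210×19 + 200×3 + 90×14 + 160×9 = 10520.

10520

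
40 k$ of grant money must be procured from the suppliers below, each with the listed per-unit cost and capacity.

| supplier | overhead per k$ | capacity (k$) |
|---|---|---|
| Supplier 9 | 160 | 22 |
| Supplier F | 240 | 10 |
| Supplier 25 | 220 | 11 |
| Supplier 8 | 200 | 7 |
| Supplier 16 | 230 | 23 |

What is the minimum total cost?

7340

Use suppliers in increasing cost order.
Supplier 9 at 160: take all 22 k$ → 18 still needed.
Supplier 8 at 200: take all 7 k$ → 11 still needed.
Take 11 from Supplier 25 at 220 → need 0 more.
Supplier 16, Supplier F: unused.
Cost = 22×160 + 7×200 + 11×220 = 7340.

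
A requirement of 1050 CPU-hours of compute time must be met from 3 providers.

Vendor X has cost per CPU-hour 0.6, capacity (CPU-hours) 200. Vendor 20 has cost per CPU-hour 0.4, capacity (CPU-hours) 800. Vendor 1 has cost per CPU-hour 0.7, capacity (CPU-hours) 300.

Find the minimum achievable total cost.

Cheapest first:
Vendor 20 (0.4): use full 800 → 250 CPU-hours to go.
Take 200 from Vendor X at 0.6 → need 50 more.
Vendor 1 at 0.7: take 50 of its 300 → requirement met.
Cost = 800×0.4 + 200×0.6 + 50×0.7 = 475.

475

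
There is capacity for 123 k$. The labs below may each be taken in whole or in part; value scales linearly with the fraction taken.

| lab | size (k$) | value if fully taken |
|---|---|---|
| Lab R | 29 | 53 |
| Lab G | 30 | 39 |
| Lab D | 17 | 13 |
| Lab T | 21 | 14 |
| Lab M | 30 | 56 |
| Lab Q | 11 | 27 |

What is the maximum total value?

Sort by value density: Lab Q 27/11≈2.45, Lab M 56/30≈1.87, Lab R 53/29≈1.83, Lab G 39/30≈1.3, Lab D 13/17≈0.765, Lab T 14/21≈0.667.
Lab Q: take in full, 11 k$ for value 27 → 112 left.
Take all of Lab M (30 k$, value 56) → 82 k$ left.
All 29 k$ of Lab R fit (value 53) → 53 remain.
Take all of Lab G (30 k$, value 39) → 23 k$ left.
Take all of Lab D (17 k$, value 13) → 6 k$ left.
6 k$ left: a 6/21 share of Lab T gives 14×6/21 = 4.
Total value = 192.

192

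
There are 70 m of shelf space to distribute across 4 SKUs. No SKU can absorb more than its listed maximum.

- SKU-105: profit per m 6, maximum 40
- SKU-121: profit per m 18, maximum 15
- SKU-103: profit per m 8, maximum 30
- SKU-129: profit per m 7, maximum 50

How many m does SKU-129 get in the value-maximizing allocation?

25

Highest profit per m first: SKU-121 18 > SKU-103 8 > SKU-129 7 > SKU-105 6.
Give SKU-121 15 to hit its cap of 15 — 55 left.
Give SKU-103 30 to hit its cap of 30 — 25 left.
Only 25 left; SKU-129 takes them to reach 25.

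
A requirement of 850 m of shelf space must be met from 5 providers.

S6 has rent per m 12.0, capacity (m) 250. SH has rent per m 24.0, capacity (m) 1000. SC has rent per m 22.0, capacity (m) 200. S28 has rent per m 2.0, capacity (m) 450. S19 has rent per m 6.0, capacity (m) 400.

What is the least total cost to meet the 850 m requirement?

Cheapest first:
Take 450 from S28 at 2.0 — need 400 more.
S19 at 6.0: take all 400 m — 0 still needed.
S6, SC, SH: unused.
Cost = 450×2.0 + 400×6.0 = 3300.

3300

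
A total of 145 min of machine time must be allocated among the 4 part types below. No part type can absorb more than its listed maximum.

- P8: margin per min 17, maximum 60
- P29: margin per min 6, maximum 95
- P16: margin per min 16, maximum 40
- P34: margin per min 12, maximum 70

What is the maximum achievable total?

Rank by margin per min: P8 17 > P16 16 > P34 12 > P29 6.
P8 takes 60 to reach its cap of 60 — 85 left.
P16: +40 to 40 (cap) — 45 left.
P34 has room for 70 but only 45 remain, so it gets 45.
Total = 17×60 + 16×40 + 12×45 = 2200.

2200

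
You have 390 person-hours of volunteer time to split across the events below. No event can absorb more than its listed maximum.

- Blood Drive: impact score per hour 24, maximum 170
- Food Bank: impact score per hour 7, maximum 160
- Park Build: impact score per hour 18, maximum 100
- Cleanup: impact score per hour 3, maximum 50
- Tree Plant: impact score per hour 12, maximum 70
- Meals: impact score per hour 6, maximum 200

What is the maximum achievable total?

Highest impact score per hour first: Blood Drive 24 > Park Build 18 > Tree Plant 12 > Food Bank 7 > Meals 6 > Cleanup 3.
Blood Drive: +170 to 170 (cap) — 220 left.
Give Park Build 100 to hit its cap of 100 — 120 left.
Give Tree Plant 70 to hit its cap of 70 — 50 left.
Food Bank has room for 160 but only 50 remain, so it gets 50.
Total = 24×170 + 7×50 + 18×100 + 12×70 = 7070.

7070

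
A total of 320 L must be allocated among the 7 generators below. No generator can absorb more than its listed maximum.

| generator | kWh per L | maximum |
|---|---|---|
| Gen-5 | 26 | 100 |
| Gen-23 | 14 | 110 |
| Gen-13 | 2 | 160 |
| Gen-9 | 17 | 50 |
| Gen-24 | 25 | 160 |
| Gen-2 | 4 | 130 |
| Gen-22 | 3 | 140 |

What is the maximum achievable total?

Order the generators by kWh per L: Gen-5 26 > Gen-24 25 > Gen-9 17 > Gen-23 14 > Gen-2 4 > Gen-22 3 > Gen-13 2.
Gen-5: +100 to 100 (cap) ; 220 left.
Gen-24: +160 to 160 (cap) ; 60 left.
Gen-9 takes 50 to reach its cap of 50 ; 10 left.
Gen-23: +10 (room for 110) → 10. Pool exhausted.
Total = 26×100 + 14×10 + 17×50 + 25×160 = 7590.

7590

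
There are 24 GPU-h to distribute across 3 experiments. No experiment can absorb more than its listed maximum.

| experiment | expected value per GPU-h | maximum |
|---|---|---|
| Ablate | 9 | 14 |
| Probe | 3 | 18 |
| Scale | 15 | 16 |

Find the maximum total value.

Rank by expected value per GPU-h: Scale 15 > Ablate 9 > Probe 3.
Scale: +16 to 16 (cap) → 8 left.
Only 8 left; Ablate takes them to reach 8.
Total = 9×8 + 15×16 = 312.

312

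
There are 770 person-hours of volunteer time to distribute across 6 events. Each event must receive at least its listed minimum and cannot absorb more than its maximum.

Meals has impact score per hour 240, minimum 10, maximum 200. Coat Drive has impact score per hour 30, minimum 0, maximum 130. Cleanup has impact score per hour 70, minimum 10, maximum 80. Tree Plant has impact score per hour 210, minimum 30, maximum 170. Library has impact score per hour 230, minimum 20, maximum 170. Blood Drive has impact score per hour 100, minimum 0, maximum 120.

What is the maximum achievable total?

Meeting every minimum uses 10+0+10+30+20+0 = 70 person-hours, leaving 700.
Highest impact score per hour first: Meals 240 > Library 230 > Tree Plant 210 > Blood Drive 100 > Cleanup 70 > Coat Drive 30.
Give Meals 190 more to hit its cap of 200 — 510 left.
Give Library 150 more to hit its cap of 170 — 360 left.
Tree Plant takes 140 more to reach its cap of 170 — 220 left.
Blood Drive takes 120 more to reach its cap of 120 — 100 left.
Cleanup takes 70 more to reach its cap of 80 — 30 left.
Coat Drive: +30 (room for 130) → 30. Pool exhausted.
Total = 240×200 + 30×30 + 70×80 + 210×170 + 230×170 + 100×120 = 141300.

141300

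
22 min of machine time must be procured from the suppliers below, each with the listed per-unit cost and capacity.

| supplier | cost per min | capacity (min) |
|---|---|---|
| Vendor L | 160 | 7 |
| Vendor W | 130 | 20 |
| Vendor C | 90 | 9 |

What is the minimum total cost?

2500

Use suppliers in increasing cost order.
Take 9 from Vendor C at 90 — need 13 more.
Take 13 from Vendor W at 130 to finish.
Vendor L: unused.
Cost = 9×90 + 13×130 = 2500.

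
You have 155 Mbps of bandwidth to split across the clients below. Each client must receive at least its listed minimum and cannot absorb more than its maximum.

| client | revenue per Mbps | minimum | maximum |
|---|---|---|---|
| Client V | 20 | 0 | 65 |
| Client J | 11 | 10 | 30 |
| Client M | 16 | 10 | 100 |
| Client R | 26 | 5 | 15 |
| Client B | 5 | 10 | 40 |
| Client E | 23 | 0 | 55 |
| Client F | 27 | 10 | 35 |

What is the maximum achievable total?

3320

Meeting every minimum uses 0+10+10+5+10+0+10 = 45 Mbps, leaving 110.
Order the clients by revenue per Mbps: Client F 27 > Client R 26 > Client E 23 > Client V 20 > Client M 16 > Client J 11 > Client B 5.
Give Client F 25 more to hit its cap of 35 → 85 left.
Give Client R 10 more to hit its cap of 15 → 75 left.
Client E takes 55 more to reach its cap of 55 → 20 left.
Only 20 left; Client V takes them to reach 20.
Total = 20×20 + 11×10 + 16×10 + 26×15 + 5×10 + 23×55 + 27×35 = 3320.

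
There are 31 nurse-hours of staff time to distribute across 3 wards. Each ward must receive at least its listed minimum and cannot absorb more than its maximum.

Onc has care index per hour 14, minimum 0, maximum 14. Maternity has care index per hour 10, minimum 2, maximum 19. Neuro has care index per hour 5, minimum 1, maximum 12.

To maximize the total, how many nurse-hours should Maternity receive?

16

Meeting every minimum uses 0+2+1 = 3 nurse-hours, leaving 28.
Order the wards by care index per hour: Onc 14 > Maternity 10 > Neuro 5.
Onc: +14 to 14 (cap) ; 14 left.
Maternity: +14 (room for 17) → 16. Pool exhausted.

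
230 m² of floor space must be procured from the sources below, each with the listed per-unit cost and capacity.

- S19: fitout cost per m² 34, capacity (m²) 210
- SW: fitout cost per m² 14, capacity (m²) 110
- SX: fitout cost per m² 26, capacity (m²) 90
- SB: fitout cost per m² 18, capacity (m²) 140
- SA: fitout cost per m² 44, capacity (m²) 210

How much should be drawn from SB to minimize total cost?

Cheapest first:
SW at 14: take all 110 m² — 120 still needed.
SB (18): take the remaining 120 — done.
SX, S19, SA: unused.

120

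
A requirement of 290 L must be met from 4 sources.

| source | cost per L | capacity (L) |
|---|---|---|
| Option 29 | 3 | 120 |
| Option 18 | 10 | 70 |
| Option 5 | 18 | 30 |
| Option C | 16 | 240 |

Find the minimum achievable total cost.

Cheapest first:
Take 120 from Option 29 at 3 ; need 170 more.
Take 70 from Option 18 at 10 ; need 100 more.
Option C at 16: take 100 of its 240 ; requirement met.
Option 5: unused.
Cost = 120×3 + 70×10 + 100×16 = 2660.

2660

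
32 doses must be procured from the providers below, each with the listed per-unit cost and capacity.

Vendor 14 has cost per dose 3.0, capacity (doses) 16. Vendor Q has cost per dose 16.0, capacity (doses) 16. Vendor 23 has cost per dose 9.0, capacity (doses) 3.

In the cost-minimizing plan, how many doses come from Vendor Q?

Cheapest first:
Take 16 from Vendor 14 at 3.0 — need 16 more.
Vendor 23 at 9.0: take all 3 doses — 13 still needed.
Vendor Q (16.0): take the remaining 13 — done.

13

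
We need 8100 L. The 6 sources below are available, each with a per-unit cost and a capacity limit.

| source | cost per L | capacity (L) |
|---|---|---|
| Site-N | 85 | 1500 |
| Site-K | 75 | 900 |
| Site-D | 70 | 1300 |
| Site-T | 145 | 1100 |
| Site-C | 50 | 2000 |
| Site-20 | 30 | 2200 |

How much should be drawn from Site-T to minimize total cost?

Use sources in increasing cost order.
Take 2200 from Site-20 at 30 ; need 5900 more.
Site-C at 50: take all 2000 L ; 3900 still needed.
Site-D at 70: take all 1300 L ; 2600 still needed.
Site-K (75): use full 900 ; 1700 L to go.
Take 1500 from Site-N at 85 ; need 200 more.
Site-T at 145: take 200 of its 1100 ; requirement met.

200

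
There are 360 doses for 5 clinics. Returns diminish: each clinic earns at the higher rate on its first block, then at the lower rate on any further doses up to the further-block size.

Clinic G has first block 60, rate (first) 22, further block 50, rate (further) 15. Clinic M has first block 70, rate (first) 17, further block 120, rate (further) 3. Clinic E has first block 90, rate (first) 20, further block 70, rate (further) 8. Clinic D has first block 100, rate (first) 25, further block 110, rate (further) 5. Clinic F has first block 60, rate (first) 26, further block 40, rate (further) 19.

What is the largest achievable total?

Rank every tier by rate: Clinic F/T1 26 > Clinic D/T1 25 > Clinic G/T1 22 > Clinic E/T1 20 > Clinic F/T2 19 > Clinic M/T1 17 > Clinic G/T2 15 > Clinic E/T2 8 > Clinic D/T2 5 > Clinic M/T2 3.
Clinic F/T1 (26): +60 — 300 left.
Fill Clinic D T1 block (100 at 25) — 200 left.
Clinic G/T1 (22): +60 — 140 left.
Clinic E/T1 (20): +90 — 50 left.
Clinic F T2 at 19: fill all 40 — 10 left.
Clinic M/T1: +10 of 70 at 17; pool empty.
Total = 26×60 + 25×100 + 22×60 + 20×90 + 19×40 + 17×10 = 8110.

8110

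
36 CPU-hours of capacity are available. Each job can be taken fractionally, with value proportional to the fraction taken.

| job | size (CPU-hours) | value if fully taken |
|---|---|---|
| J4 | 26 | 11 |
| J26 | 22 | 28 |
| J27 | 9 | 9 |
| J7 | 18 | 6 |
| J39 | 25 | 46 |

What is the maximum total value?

60

Best value per unit of size first: J39 46/25≈1.84, J26 28/22≈1.27, J27 9/9≈1, J4 11/26≈0.423, J7 6/18≈0.333.
J39: take in full, 25 CPU-hours for value 46 → 11 left.
Fill the last 11 CPU-hours with part of J26: 11/22 of it earns 14.
Total value = 60.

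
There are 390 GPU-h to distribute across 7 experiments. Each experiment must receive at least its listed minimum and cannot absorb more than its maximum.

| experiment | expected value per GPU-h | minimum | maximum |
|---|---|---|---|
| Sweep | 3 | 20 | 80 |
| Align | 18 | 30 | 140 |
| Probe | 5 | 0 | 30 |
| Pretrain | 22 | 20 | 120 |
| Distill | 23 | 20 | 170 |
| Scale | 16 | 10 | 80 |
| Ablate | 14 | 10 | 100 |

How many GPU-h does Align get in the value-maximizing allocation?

60

Meeting every minimum uses 20+30+0+20+20+10+10 = 110 GPU-h, leaving 280.
Highest expected value per GPU-h first: Distill 23 > Pretrain 22 > Align 18 > Scale 16 > Ablate 14 > Probe 5 > Sweep 3.
Distill takes 150 more to reach its cap of 170 — 130 left.
Give Pretrain 100 more to hit its cap of 120 — 30 left.
Align: +30 (room for 110) → 60. Pool exhausted.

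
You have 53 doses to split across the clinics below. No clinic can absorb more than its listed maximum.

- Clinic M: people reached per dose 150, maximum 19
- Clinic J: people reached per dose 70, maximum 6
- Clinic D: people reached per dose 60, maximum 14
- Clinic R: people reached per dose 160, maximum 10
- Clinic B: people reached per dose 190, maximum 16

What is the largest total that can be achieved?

8030

Rank by people reached per dose: Clinic B 190 > Clinic R 160 > Clinic M 150 > Clinic J 70 > Clinic D 60.
Give Clinic B 16 to hit its cap of 16 ; 37 left.
Clinic R takes 10 to reach its cap of 10 ; 27 left.
Give Clinic M 19 to hit its cap of 19 ; 8 left.
Give Clinic J 6 to hit its cap of 6 ; 2 left.
Clinic D: +2 (room for 14) → 2. Pool exhausted.
Total = 150×19 + 70×6 + 60×2 + 160×10 + 190×16 = 8030.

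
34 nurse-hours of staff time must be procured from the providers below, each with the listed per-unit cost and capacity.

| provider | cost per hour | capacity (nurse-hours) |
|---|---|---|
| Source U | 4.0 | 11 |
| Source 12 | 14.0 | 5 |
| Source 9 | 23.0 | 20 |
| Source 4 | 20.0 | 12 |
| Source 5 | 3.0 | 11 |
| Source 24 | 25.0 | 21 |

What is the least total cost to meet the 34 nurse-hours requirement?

287

Cheapest first:
Source 5 (3.0): use full 11 — 23 nurse-hours to go.
Source U (4.0): use full 11 — 12 nurse-hours to go.
Take 5 from Source 12 at 14.0 — need 7 more.
Source 4 (20.0): take the remaining 7 — done.
Source 9, Source 24: unused.
Cost = 11×3.0 + 11×4.0 + 5×14.0 + 7×20.0 = 287.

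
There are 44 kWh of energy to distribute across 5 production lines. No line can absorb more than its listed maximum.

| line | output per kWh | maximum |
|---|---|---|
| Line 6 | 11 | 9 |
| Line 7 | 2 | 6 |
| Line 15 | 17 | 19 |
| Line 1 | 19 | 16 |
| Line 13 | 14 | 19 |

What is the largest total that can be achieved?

753

Order the production lines by output per kWh: Line 1 19 > Line 15 17 > Line 13 14 > Line 6 11 > Line 7 2.
Line 1: +16 to 16 (cap) → 28 left.
Give Line 15 19 to hit its cap of 19 → 9 left.
Only 9 left; Line 13 takes them to reach 9.
Total = 17×19 + 19×16 + 14×9 = 753.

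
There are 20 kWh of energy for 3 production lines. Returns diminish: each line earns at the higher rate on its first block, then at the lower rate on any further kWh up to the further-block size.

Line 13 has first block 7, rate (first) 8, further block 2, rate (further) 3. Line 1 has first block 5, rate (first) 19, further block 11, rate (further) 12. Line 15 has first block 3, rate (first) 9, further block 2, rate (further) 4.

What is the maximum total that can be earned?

262

Rank every tier by rate: Line 1/T1 19 > Line 1/T2 12 > Line 15/T1 9 > Line 13/T1 8 > Line 15/T2 4 > Line 13/T2 3.
Fill Line 1 T1 block (5 at 19) → 15 left.
Fill Line 1 T2 block (11 at 12) → 4 left.
Line 15/T1 (9): +3 → 1 left.
Line 13 T1 at 8: only 1 left, fill 1.
Total = 19×5 + 12×11 + 9×3 + 8×1 = 262.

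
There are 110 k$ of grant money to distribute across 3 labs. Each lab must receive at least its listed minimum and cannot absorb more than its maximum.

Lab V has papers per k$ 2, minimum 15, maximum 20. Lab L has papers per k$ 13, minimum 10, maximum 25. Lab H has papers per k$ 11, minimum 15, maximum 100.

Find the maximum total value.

1125

Meeting every minimum uses 15+10+15 = 40 k$, leaving 70.
Order the labs by papers per k$: Lab L 13 > Lab H 11 > Lab V 2.
Lab L: +15 to 25 (cap) → 55 left.
Lab H: +55 (room for 85) → 70. Pool exhausted.
Total = 2×15 + 13×25 + 11×70 = 1125.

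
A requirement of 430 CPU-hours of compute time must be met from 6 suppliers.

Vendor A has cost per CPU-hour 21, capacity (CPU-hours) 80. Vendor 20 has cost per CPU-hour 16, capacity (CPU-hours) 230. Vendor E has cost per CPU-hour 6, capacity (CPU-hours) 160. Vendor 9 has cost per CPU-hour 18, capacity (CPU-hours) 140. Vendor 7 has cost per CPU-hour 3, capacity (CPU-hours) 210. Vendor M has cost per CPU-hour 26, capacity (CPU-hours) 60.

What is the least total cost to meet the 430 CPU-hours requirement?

Fill from the cheapest supplier first.
Vendor 7 (3): use full 210 → 220 CPU-hours to go.
Vendor E at 6: take all 160 CPU-hours → 60 still needed.
Vendor 20 at 16: take 60 of its 230 → requirement met.
Vendor 9, Vendor A, Vendor M: unused.
Cost = 210×3 + 160×6 + 60×16 = 2550.

2550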